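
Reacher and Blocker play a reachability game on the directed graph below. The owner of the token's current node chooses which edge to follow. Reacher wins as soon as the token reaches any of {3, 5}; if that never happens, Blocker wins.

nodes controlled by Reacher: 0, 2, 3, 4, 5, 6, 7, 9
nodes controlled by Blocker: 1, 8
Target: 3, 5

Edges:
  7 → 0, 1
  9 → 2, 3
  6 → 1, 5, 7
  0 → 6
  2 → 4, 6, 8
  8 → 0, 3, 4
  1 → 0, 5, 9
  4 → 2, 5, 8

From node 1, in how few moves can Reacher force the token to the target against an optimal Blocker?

3

A0 = {3, 5}
A1: add {4, 6, 9} — 4 (Reacher) has 4→5; 6 (Reacher) has 6→5; 9 (Reacher) has 9→3.
A2: add {0, 2} — 0 (Reacher) has 0→6; 2 (Reacher) has 2→4.
A3: add {1, 7, 8} — 1 (Blocker): all of {0, 5, 9} already in; 7 (Reacher) has 7→0; 8 (Blocker): all of {0, 3, 4} already in.
A3 = all vertices. Fixed point.
1 enters the attractor at level 3, so Reacher can force the target in 3 moves from there.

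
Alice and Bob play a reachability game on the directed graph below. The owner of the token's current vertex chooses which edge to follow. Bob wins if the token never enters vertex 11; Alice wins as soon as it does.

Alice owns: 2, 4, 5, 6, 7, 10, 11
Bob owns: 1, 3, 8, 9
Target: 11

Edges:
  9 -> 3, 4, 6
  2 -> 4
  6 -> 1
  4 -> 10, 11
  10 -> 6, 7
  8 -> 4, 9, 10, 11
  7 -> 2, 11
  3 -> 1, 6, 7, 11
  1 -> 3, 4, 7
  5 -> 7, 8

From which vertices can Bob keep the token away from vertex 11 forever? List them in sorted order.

A0 = {11}
A1: add {4, 7} — 4 (Alice) has 4→11; 7 (Alice) has 7→11.
A2: add {2, 5, 10} — 2 (Alice) has 2→4; 5 (Alice) has 5→7; 10 (Alice) has 10→7.
A3 = A2; e.g. 1 (Bob) can still go to 3. Fixed point.
Alice's attractor = {2, 4, 5, 7, 10, 11}; Bob avoids the target exactly from the complement.

1, 3, 6, 8, 9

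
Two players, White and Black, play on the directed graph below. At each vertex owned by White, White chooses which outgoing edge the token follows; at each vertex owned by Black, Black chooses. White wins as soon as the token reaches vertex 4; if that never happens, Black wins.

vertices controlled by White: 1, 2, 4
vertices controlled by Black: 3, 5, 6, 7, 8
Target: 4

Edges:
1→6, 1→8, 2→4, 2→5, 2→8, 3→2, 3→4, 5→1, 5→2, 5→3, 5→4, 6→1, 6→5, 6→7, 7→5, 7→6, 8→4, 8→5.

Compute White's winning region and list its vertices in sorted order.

A0 = {4}
A1: add {2} — 2 (White) has 2→4.
A2: add {3} — 3 (Black): all of {2, 4} already in.
A3 = A2; e.g. 1 (White) has no edge into A2. Fixed point.
White's winning region = {2, 3, 4}.

2, 3, 4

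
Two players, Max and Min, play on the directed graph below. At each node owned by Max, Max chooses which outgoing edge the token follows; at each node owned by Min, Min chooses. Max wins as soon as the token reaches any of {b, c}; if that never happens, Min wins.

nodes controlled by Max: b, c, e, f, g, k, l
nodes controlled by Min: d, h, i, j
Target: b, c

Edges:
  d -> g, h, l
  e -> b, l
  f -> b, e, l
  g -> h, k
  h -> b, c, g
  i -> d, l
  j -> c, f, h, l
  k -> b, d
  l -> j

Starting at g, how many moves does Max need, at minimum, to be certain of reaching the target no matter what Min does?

A0 = {b, c}
A1: add {e, f, k} — e (Max) has e→b; f (Max) has f→b; k (Max) has k→b.
A2: add {g} — g (Max) has g→k.
g enters the attractor at level 2, so Max can force the target in 2 moves from there.

2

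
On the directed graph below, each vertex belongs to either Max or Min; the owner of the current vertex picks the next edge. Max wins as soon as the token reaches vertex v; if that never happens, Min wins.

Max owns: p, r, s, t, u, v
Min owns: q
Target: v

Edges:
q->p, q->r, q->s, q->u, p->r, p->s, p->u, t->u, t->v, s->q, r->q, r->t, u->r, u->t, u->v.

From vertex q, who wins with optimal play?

Min

A0 = {v}
A1: add {t, u} — t (Max) has t→v; u (Max) has u→v.
A2: add {p, r} — p (Max) has p→u; r (Max) has r→t.
A3 = A2; e.g. q (Min) can still go to s. Fixed point.
q never enters the attractor, so Min can avoid the target forever.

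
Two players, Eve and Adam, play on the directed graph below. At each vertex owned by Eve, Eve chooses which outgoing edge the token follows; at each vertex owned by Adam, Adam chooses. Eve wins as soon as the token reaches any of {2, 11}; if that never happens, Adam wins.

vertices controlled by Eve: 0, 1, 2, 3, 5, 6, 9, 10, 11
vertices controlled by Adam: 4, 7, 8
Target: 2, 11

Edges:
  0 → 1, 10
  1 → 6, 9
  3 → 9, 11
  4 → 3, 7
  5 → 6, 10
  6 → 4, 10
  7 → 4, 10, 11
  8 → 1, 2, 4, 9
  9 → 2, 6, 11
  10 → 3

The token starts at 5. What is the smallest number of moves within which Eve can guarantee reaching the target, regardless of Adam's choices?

3

A0 = {2, 11}
A1: add {3, 9} — 3 (Eve) has 3→11; 9 (Eve) has 9→2.
A2: add {1, 10} — 1 (Eve) has 1→9; 10 (Eve) has 10→3.
A3: add {0, 5, 6} — 0 (Eve) has 0→1; 5 (Eve) has 5→10; 6 (Eve) has 6→10.
A4 = A3; e.g. 4 (Adam) can still go to 7. Fixed point.
5 enters the attractor at level 3, so Eve can force the target in 3 moves from there.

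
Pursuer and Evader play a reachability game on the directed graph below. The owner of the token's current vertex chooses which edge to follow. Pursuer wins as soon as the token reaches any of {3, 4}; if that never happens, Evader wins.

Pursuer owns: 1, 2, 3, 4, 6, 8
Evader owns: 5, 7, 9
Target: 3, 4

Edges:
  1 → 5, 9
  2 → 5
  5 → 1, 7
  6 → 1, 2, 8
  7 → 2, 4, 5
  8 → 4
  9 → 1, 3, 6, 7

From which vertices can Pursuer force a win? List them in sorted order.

3, 4, 6, 8

A0 = {3, 4}
A1: add {8} — 8 (Pursuer) has 8→4.
A2: add {6} — 6 (Pursuer) has 6→8.
A3 = A2; e.g. 1 (Pursuer) has no edge into A2. Fixed point.
Pursuer's winning region = {3, 4, 6, 8}.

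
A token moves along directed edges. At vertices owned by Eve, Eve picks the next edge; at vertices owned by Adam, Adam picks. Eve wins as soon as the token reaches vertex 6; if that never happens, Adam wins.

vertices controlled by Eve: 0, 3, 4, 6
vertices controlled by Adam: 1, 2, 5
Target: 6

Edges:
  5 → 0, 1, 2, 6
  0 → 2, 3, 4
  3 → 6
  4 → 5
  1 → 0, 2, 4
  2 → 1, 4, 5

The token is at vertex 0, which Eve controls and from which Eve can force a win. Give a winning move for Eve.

A0 = {6}
A1: add {3} — 3 (Eve) has 3→6.
A2: add {0} — 0 (Eve) has 0→3.
A3 = A2; e.g. 1 (Adam) can still go to 2. Fixed point.
From 0, successor 3 is in the attractor (rank 1); the other successors 2, 4 are not.

3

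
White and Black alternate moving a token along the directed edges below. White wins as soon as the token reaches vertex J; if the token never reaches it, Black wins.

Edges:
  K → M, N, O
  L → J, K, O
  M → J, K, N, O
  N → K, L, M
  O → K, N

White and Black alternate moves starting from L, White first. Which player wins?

Track states (vertex, player-to-move).
A0 = {(J,White), (J,Black)}
A1: add {(L,White), (M,White)}.
(L,White) ∈ A1 ⇒ White forces the target.

White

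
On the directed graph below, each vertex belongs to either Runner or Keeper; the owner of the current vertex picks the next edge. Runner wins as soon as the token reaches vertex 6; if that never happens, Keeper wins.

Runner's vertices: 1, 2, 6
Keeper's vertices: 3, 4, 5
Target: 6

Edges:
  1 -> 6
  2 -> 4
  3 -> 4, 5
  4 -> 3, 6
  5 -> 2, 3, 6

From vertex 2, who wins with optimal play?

Keeper

A0 = {6}
A1: add {1} — 1 (Runner) has 1→6.
A2 = A1; e.g. 2 (Runner) has no edge into A1. Fixed point.
2 never enters the attractor, so Keeper can avoid the target forever.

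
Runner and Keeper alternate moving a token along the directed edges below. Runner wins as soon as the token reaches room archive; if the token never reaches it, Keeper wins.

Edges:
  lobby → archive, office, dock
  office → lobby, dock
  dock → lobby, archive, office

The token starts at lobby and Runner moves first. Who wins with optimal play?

Track states (vertex, player-to-move).
A0 = {(archive,Runner), (archive,Keeper)}
A1: add {(lobby,Runner), (dock,Runner)}.
(lobby,Runner) ∈ A1 ⇒ Runner forces the target.

Runner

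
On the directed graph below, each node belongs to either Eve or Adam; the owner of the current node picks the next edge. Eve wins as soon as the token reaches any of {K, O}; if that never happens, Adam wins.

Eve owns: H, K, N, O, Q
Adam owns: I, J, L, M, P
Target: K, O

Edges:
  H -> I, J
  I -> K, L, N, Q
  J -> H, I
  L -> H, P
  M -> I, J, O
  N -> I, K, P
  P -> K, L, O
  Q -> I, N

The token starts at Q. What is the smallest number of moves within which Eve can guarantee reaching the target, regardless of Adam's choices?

A0 = {K, O}
A1: add {N} — N (Eve) has N→K.
A2: add {Q} — Q (Eve) has Q→N.
A3 = A2; e.g. H (Eve) has no edge into A2. Fixed point.
Q enters the attractor at level 2, so Eve can force the target in 2 moves from there.

2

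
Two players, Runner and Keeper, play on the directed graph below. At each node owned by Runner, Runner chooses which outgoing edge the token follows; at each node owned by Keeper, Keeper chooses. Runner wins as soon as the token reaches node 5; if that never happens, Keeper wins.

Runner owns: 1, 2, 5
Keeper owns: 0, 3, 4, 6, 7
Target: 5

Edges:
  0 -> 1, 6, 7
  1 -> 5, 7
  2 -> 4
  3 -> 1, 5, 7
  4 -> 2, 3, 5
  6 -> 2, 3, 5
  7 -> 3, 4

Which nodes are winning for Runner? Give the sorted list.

1, 5

A0 = {5}
A1: add {1} — 1 (Runner) has 1→5.
A2 = A1; e.g. 0 (Keeper) can still go to 6. Fixed point.
Runner's winning region = {1, 5}.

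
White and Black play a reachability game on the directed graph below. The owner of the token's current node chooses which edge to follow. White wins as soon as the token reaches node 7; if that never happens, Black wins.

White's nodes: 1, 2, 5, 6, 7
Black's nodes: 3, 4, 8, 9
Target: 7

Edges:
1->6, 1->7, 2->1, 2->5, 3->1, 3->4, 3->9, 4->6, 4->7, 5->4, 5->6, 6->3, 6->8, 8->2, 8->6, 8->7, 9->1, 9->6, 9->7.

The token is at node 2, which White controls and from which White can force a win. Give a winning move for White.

A0 = {7}
A1: add {1} — 1 (White) has 1→7.
A2: add {2} — 2 (White) has 2→1.
A3 = A2; e.g. 3 (Black) can still go to 4. Fixed point.
From 2, successor 1 is in the attractor (rank 1); the other successor 5 is not.

1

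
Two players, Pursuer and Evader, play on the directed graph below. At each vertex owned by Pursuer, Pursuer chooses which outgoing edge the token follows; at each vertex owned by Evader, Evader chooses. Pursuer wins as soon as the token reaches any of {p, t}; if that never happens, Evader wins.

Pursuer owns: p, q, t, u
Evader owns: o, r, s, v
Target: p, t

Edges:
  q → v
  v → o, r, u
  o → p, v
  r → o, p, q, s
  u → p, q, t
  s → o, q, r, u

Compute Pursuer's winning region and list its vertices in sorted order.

A0 = {p, t}
A1: add {u} — u (Pursuer) has u→p.
A2 = A1; e.g. o (Evader) can still go to v. Fixed point.
Pursuer's winning region = {p, t, u}.

p, t, u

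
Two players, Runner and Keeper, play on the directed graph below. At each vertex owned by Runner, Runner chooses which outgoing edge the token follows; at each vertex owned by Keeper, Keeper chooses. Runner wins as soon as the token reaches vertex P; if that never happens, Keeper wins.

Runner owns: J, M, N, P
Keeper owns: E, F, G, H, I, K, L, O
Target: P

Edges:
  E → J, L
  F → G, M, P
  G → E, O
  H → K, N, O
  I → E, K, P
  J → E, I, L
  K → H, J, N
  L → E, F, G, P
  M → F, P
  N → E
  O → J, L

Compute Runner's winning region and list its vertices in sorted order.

A0 = {P}
A1: add {M} — M (Runner) has M→P.
A2 = A1; e.g. E (Keeper) can still go to J. Fixed point.
Runner's winning region = {M, P}.

M, P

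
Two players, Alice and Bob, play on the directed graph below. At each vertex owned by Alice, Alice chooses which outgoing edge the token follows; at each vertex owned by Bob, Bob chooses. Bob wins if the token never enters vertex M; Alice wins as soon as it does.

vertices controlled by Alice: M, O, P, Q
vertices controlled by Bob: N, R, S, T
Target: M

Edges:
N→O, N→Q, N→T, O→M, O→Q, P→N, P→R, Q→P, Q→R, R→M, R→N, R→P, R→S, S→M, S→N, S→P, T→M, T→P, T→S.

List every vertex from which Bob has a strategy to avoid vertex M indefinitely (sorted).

A0 = {M}
A1: add {O} — O (Alice) has O→M.
A2 = A1; e.g. N (Bob) can still go to Q. Fixed point.
Alice's attractor = {M, O}; Bob avoids the target exactly from the complement.

N, P, Q, R, S, T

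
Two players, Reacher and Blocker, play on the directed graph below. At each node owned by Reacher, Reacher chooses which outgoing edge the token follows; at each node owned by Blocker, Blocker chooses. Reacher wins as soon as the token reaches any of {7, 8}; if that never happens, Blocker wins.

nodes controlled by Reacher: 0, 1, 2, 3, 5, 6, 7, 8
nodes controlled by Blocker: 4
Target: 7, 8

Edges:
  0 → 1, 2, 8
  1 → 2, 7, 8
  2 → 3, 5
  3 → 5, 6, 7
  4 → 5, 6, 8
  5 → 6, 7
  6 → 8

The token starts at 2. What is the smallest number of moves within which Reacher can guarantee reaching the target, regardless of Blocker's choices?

A0 = {7, 8}
A1: add {0, 1, 3, 5, 6} — 0 (Reacher) has 0→8; 1 (Reacher) has 1→7; 3 (Reacher) has 3→7; 5 (Reacher) has 5→7; 6 (Reacher) has 6→8.
A2: add {2, 4} — 2 (Reacher) has 2→3; 4 (Blocker): all of {5, 6, 8} already in.
A2 = all vertices. Fixed point.
2 enters the attractor at level 2, so Reacher can force the target in 2 moves from there.

2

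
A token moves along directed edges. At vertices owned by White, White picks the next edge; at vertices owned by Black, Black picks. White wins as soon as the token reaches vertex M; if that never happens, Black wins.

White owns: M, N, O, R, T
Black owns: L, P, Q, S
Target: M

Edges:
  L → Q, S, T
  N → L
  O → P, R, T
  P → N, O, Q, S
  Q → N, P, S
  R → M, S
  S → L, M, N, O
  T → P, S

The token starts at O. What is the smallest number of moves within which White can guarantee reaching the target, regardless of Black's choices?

2

A0 = {M}
A1: add {R} — R (White) has R→M.
A2: add {O} — O (White) has O→R.
A3 = A2; e.g. L (Black) can still go to Q. Fixed point.
O enters the attractor at level 2, so White can force the target in 2 moves from there.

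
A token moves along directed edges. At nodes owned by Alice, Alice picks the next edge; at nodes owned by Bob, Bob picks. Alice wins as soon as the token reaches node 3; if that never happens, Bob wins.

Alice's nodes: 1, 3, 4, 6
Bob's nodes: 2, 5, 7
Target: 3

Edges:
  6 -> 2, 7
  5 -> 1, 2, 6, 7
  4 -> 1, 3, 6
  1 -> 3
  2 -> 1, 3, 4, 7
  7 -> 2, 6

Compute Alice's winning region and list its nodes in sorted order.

A0 = {3}
A1: add {1, 4} — 1 (Alice) has 1→3; 4 (Alice) has 4→3.
A2 = A1; e.g. 2 (Bob) can still go to 7. Fixed point.
Alice's winning region = {1, 3, 4}.

1, 3, 4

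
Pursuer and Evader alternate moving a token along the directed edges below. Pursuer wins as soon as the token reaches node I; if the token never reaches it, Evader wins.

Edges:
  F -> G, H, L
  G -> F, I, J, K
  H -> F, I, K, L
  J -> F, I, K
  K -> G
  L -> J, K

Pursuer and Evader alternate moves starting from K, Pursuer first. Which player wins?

Track states (vertex, player-to-move).
A0 = {(I,Pursuer), (I,Evader)}
A1: add {(G,Pursuer), (H,Pursuer), (J,Pursuer)}.
A2: add {(K,Evader)}.
A3: add {(L,Pursuer)}.
A4: add {(F,Evader)}.
A5 = A4; e.g. (F,Pursuer) stays out. (K,Pursuer) never enters ⇒ Evader avoids the target.

Evader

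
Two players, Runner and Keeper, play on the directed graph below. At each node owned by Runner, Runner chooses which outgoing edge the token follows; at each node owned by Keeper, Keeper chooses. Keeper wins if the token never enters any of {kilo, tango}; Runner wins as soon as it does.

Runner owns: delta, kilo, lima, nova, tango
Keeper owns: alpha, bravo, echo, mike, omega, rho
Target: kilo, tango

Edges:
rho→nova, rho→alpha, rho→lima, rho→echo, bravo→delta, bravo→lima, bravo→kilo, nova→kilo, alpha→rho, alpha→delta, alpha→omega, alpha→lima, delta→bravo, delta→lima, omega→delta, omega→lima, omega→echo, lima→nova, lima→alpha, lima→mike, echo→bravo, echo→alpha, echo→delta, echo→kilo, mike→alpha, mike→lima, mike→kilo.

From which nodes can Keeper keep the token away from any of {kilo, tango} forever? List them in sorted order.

A0 = {kilo, tango}
A1: add {nova} — nova (Runner) has nova→kilo.
A2: add {lima} — lima (Runner) has lima→nova.
A3: add {delta} — delta (Runner) has delta→lima.
A4: add {bravo} — bravo (Keeper): all of {delta, lima, kilo} already in.
A5 = A4; e.g. rho (Keeper) can still go to alpha. Fixed point.
Runner's attractor = {bravo, delta, kilo, lima, nova, tango}; Keeper avoids the target exactly from the complement.

alpha, echo, mike, omega, rho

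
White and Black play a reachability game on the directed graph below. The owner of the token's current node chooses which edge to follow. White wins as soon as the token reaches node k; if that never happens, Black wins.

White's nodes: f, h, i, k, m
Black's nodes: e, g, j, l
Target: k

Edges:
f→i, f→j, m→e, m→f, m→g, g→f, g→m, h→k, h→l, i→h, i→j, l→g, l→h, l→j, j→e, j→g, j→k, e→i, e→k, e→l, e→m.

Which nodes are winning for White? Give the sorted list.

f, g, h, i, k, m

A0 = {k}
A1: add {h} — h (White) has h→k.
A2: add {i} — i (White) has i→h.
A3: add {f} — f (White) has f→i.
A4: add {m} — m (White) has m→f.
A5: add {g} — g (Black): all of {f, m} already in.
A6 = A5; e.g. e (Black) can still go to l. Fixed point.
White's winning region = {f, g, h, i, k, m}.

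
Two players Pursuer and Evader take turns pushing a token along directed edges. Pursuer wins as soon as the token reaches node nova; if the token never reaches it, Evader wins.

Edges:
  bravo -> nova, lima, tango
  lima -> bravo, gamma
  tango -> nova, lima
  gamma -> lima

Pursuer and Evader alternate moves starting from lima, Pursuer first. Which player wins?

Evader

Track states (vertex, player-to-move).
A0 = {(nova,Pursuer), (nova,Evader)}
A1: add {(bravo,Pursuer), (tango,Pursuer)}.
A2 = A1; e.g. (bravo,Evader) stays out. (lima,Pursuer) never enters ⇒ Evader avoids the target.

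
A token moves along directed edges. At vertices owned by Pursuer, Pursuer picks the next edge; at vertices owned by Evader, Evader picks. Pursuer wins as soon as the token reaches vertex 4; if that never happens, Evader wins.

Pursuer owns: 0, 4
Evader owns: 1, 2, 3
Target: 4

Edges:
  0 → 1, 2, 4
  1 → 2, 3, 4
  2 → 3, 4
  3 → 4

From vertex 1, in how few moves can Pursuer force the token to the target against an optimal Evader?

3

A0 = {4}
A1: add {0, 3} — 0 (Pursuer) has 0→4; 3 (Evader): all of {4} already in.
A2: add {2} — 2 (Evader): all of {3, 4} already in.
A3: add {1} — 1 (Evader): all of {2, 3, 4} already in.
A3 = all vertices. Fixed point.
1 enters the attractor at level 3, so Pursuer can force the target in 3 moves from there.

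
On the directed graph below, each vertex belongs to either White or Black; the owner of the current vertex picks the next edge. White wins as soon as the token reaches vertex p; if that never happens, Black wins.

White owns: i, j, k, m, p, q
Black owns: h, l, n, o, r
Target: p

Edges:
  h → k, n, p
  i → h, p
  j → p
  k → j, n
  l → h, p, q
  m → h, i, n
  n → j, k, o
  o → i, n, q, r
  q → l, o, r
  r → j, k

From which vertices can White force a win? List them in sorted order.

A0 = {p}
A1: add {i, j} — i (White) has i→p; j (White) has j→p.
A2: add {k, m} — k (White) has k→j; m (White) has m→i.
A3: add {r} — r (Black): all of {j, k} already in.
A4: add {q} — q (White) has q→r.
A5 = A4; e.g. h (Black) can still go to n. Fixed point.
White's winning region = {i, j, k, m, p, q, r}.

i, j, k, m, p, q, r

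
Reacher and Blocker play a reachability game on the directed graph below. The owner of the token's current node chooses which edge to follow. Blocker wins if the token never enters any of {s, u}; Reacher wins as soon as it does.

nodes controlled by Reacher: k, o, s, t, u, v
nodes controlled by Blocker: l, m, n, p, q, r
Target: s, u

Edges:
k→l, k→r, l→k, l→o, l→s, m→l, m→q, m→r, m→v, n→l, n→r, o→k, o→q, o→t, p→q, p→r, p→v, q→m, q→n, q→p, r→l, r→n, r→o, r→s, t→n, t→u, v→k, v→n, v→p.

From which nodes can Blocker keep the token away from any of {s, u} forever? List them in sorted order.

k, l, m, n, p, q, r, v

A0 = {s, u}
A1: add {t} — t (Reacher) has t→u.
A2: add {o} — o (Reacher) has o→t.
A3 = A2; e.g. k (Reacher) has no edge into A2. Fixed point.
Reacher's attractor = {o, s, t, u}; Blocker avoids the target exactly from the complement.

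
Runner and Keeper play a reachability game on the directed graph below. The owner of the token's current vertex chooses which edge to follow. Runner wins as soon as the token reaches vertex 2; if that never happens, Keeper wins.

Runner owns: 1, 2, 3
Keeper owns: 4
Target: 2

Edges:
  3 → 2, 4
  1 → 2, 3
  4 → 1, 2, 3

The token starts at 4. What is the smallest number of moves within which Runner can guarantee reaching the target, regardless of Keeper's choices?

A0 = {2}
A1: add {1, 3} — 1 (Runner) has 1→2; 3 (Runner) has 3→2.
A2: add {4} — 4 (Keeper): all of {1, 2, 3} already in.
A2 = all vertices. Fixed point.
4 enters the attractor at level 2, so Runner can force the target in 2 moves from there.

2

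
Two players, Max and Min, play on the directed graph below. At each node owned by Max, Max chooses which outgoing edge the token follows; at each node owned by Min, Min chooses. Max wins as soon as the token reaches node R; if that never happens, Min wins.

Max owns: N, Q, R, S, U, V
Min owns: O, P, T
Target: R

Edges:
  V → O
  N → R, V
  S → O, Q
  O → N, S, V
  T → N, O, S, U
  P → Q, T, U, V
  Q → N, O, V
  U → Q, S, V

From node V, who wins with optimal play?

Min

A0 = {R}
A1: add {N} — N (Max) has N→R.
A2: add {Q} — Q (Max) has Q→N.
A3: add {S, U} — S (Max) has S→Q; U (Max) has U→Q.
A4 = A3; e.g. O (Min) can still go to V. Fixed point.
V never enters the attractor, so Min can avoid the target forever.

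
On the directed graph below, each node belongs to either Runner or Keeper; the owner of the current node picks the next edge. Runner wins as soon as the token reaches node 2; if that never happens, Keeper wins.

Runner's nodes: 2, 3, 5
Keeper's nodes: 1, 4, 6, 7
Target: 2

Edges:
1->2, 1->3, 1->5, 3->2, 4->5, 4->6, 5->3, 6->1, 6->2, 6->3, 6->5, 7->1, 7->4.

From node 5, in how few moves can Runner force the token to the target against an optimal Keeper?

2

A0 = {2}
A1: add {3} — 3 (Runner) has 3→2.
A2: add {5} — 5 (Runner) has 5→3.
5 enters the attractor at level 2, so Runner can force the target in 2 moves from there.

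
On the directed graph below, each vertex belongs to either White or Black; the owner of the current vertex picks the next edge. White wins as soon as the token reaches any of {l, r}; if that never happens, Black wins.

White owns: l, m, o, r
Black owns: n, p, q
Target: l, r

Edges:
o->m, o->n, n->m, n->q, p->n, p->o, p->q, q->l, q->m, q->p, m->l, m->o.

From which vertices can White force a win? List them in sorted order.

l, m, o, r

A0 = {l, r}
A1: add {m} — m (White) has m→l.
A2: add {o} — o (White) has o→m.
A3 = A2; e.g. n (Black) can still go to q. Fixed point.
White's winning region = {l, m, o, r}.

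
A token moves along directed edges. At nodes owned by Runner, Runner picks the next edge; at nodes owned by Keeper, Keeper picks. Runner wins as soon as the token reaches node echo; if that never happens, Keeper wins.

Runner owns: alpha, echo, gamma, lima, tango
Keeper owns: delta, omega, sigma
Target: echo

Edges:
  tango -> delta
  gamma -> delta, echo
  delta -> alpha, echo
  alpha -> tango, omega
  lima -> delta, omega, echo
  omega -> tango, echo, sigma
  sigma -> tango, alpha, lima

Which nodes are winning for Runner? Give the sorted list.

A0 = {echo}
A1: add {gamma, lima} — gamma (Runner) has gamma→echo; lima (Runner) has lima→echo.
A2 = A1; e.g. tango (Runner) has no edge into A1. Fixed point.
Runner's winning region = {echo, gamma, lima}.

echo, gamma, lima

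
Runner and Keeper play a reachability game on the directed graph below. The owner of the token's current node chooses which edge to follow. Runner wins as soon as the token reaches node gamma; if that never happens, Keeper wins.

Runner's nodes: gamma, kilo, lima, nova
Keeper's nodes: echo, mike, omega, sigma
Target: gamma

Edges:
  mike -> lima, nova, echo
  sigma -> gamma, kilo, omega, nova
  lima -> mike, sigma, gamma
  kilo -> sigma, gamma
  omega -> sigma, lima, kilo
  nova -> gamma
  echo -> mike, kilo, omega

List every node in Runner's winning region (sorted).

gamma, kilo, lima, nova

A0 = {gamma}
A1: add {kilo, lima, nova} — lima (Runner) has lima→gamma; kilo (Runner) has kilo→gamma; nova (Runner) has nova→gamma.
A2 = A1; e.g. mike (Keeper) can still go to echo. Fixed point.
Runner's winning region = {gamma, kilo, lima, nova}.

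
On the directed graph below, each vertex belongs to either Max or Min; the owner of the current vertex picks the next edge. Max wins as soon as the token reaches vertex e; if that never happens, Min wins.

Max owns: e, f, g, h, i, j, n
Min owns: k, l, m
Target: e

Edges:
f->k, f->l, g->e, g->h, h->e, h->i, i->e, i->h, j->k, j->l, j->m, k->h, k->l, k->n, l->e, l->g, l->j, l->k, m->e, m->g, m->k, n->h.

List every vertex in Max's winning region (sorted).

A0 = {e}
A1: add {g, h, i} — g (Max) has g→e; h (Max) has h→e; i (Max) has i→e.
A2: add {n} — n (Max) has n→h.
A3 = A2; e.g. f (Max) has no edge into A2. Fixed point.
Max's winning region = {e, g, h, i, n}.

e, g, h, i, n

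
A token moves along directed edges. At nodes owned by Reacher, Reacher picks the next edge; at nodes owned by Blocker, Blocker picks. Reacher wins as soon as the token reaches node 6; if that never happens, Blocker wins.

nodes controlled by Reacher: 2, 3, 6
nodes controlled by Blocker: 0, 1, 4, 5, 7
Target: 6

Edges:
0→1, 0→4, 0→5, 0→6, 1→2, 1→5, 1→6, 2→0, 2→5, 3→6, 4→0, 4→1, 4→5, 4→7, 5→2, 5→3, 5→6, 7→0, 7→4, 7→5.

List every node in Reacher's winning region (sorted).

3, 6

A0 = {6}
A1: add {3} — 3 (Reacher) has 3→6.
A2 = A1; e.g. 0 (Blocker) can still go to 1. Fixed point.
Reacher's winning region = {3, 6}.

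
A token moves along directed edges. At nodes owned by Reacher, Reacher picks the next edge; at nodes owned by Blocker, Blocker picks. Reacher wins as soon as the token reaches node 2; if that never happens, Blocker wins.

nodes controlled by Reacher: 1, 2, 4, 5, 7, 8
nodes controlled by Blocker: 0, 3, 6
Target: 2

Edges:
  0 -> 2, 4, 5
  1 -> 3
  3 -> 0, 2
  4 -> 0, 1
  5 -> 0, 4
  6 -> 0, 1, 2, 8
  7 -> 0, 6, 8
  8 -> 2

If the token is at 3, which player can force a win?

Blocker

A0 = {2}
A1: add {8} — 8 (Reacher) has 8→2.
A2: add {7} — 7 (Reacher) has 7→8.
A3 = A2; e.g. 0 (Blocker) can still go to 4. Fixed point.
3 never enters the attractor, so Blocker can avoid the target forever.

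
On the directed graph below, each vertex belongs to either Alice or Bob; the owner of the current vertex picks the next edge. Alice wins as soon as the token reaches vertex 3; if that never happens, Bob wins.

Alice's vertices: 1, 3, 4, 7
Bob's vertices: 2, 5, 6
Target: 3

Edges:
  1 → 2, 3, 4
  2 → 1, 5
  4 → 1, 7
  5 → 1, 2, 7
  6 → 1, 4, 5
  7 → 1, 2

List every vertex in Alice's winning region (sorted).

1, 3, 4, 7

A0 = {3}
A1: add {1} — 1 (Alice) has 1→3.
A2: add {4, 7} — 4 (Alice) has 4→1; 7 (Alice) has 7→1.
A3 = A2; e.g. 2 (Bob) can still go to 5. Fixed point.
Alice's winning region = {1, 3, 4, 7}.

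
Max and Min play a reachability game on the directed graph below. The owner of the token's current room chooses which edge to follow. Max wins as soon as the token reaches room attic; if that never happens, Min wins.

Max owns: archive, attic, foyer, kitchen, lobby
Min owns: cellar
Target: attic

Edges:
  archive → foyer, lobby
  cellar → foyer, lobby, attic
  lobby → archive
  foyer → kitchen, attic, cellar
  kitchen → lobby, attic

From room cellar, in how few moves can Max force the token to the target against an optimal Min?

A0 = {attic}
A1: add {foyer, kitchen} — kitchen (Max) has kitchen→attic; foyer (Max) has foyer→attic.
A2: add {archive} — archive (Max) has archive→foyer.
A3: add {lobby} — lobby (Max) has lobby→archive.
A4: add {cellar} — cellar (Min): all of {foyer, lobby, attic} already in.
A4 = all vertices. Fixed point.
cellar enters the attractor at level 4, so Max can force the target in 4 moves from there.

4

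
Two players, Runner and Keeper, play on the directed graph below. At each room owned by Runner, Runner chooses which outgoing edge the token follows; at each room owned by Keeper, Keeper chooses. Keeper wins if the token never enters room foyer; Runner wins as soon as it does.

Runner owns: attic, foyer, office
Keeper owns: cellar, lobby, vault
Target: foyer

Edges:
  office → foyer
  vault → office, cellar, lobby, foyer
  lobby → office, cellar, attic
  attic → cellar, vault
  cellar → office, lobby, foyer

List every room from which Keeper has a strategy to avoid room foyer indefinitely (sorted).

attic, cellar, lobby, vault

A0 = {foyer}
A1: add {office} — office (Runner) has office→foyer.
A2 = A1; e.g. cellar (Keeper) can still go to lobby. Fixed point.
Runner's attractor = {foyer, office}; Keeper avoids the target exactly from the complement.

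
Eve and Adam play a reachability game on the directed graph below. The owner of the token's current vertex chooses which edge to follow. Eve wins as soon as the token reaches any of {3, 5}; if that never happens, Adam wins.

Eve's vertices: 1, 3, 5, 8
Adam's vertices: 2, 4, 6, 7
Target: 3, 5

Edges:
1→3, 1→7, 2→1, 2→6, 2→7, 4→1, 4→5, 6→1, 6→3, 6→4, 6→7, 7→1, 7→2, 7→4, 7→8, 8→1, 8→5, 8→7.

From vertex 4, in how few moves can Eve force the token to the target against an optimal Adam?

2

A0 = {3, 5}
A1: add {1, 8} — 1 (Eve) has 1→3; 8 (Eve) has 8→5.
A2: add {4} — 4 (Adam): all of {1, 5} already in.
A3 = A2; e.g. 2 (Adam) can still go to 6. Fixed point.
4 enters the attractor at level 2, so Eve can force the target in 2 moves from there.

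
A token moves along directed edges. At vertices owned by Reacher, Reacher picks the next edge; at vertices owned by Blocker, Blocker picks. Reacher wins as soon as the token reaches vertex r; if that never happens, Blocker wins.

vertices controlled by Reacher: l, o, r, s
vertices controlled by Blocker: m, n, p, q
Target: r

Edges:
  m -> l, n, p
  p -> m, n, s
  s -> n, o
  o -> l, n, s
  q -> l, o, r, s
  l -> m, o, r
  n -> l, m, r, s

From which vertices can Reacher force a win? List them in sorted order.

A0 = {r}
A1: add {l} — l (Reacher) has l→r.
A2: add {o} — o (Reacher) has o→l.
A3: add {s} — s (Reacher) has s→o.
A4: add {q} — q (Blocker): all of {l, o, r, s} already in.
A5 = A4; e.g. m (Blocker) can still go to n. Fixed point.
Reacher's winning region = {l, o, q, r, s}.

l, o, q, r, s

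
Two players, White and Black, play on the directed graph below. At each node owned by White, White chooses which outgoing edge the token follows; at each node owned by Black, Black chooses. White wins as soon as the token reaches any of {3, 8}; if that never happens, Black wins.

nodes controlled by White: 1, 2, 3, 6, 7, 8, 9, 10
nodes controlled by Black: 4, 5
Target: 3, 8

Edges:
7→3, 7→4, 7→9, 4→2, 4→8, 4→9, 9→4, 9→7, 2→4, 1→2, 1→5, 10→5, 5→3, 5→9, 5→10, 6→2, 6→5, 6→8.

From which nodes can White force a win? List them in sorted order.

A0 = {3, 8}
A1: add {6, 7} — 6 (White) has 6→8; 7 (White) has 7→3.
A2: add {9} — 9 (White) has 9→7.
A3 = A2; e.g. 1 (White) has no edge into A2. Fixed point.
White's winning region = {3, 6, 7, 8, 9}.

3, 6, 7, 8, 9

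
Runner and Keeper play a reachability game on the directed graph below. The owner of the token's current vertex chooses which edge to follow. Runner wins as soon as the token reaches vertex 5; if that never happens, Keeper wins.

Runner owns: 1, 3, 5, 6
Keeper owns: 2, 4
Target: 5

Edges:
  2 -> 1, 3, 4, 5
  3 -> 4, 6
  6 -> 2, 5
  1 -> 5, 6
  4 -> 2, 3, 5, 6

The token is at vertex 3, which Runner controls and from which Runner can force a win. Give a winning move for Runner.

A0 = {5}
A1: add {1, 6} — 1 (Runner) has 1→5; 6 (Runner) has 6→5.
A2: add {3} — 3 (Runner) has 3→6.
A3 = A2; e.g. 2 (Keeper) can still go to 4. Fixed point.
From 3, successor 6 is in the attractor (rank 1); the other successor 4 is not.

6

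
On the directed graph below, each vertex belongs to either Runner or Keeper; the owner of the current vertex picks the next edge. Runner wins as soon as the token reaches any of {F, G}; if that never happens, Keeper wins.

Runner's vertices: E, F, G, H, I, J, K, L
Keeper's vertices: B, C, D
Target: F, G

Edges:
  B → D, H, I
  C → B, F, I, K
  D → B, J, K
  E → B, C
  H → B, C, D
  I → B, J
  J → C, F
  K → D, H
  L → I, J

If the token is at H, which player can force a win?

A0 = {F, G}
A1: add {J} — J (Runner) has J→F.
A2: add {I, L} — I (Runner) has I→J; L (Runner) has L→J.
A3 = A2; e.g. B (Keeper) can still go to D. Fixed point.
H never enters the attractor, so Keeper can avoid the target forever.

Keeper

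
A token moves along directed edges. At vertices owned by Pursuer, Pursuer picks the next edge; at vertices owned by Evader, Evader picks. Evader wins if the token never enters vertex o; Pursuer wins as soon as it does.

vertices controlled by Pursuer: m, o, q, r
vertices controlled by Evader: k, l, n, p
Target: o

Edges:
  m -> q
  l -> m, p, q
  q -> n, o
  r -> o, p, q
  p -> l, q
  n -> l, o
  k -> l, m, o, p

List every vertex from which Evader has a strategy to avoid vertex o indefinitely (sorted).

A0 = {o}
A1: add {q, r} — q (Pursuer) has q→o; r (Pursuer) has r→o.
A2: add {m} — m (Pursuer) has m→q.
A3 = A2; e.g. k (Evader) can still go to l. Fixed point.
Pursuer's attractor = {m, o, q, r}; Evader avoids the target exactly from the complement.

k, l, n, p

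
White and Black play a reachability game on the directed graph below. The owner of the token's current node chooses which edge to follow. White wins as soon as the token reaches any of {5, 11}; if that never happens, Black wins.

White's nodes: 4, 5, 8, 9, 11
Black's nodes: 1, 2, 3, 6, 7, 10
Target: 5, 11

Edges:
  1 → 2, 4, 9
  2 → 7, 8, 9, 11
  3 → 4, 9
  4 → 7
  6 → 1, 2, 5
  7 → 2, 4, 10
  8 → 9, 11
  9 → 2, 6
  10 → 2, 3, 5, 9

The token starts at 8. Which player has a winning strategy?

White

A0 = {5, 11}
A1: add {8} — 8 (White) has 8→11.
A2 = A1; e.g. 1 (Black) can still go to 2. Fixed point.
8 ∈ A1, so White can force the target.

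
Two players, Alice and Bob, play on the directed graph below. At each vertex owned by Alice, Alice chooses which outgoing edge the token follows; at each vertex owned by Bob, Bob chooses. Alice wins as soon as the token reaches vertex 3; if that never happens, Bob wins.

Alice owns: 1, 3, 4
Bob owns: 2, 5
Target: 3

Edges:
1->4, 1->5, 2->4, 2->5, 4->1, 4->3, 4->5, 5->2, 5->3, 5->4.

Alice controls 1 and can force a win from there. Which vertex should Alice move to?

4

A0 = {3}
A1: add {4} — 4 (Alice) has 4→3.
A2: add {1} — 1 (Alice) has 1→4.
A3 = A2; e.g. 2 (Bob) can still go to 5. Fixed point.
From 1, successor 4 is in the attractor (rank 1); the other successor 5 is not.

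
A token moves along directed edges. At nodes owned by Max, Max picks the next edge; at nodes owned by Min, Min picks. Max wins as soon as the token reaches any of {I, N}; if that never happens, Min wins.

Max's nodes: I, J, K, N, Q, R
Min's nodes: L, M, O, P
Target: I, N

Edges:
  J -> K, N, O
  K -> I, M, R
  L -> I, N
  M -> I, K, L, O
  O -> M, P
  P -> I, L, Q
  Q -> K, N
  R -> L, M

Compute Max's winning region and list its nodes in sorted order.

I, J, K, L, N, P, Q, R

A0 = {I, N}
A1: add {J, K, L, Q} — J (Max) has J→N; K (Max) has K→I; L (Min): all of {I, N} already in; Q (Max) has Q→N.
A2: add {P, R} — P (Min): all of {I, L, Q} already in; R (Max) has R→L.
A3 = A2; e.g. M (Min) can still go to O. Fixed point.
Max's winning region = {I, J, K, L, N, P, Q, R}.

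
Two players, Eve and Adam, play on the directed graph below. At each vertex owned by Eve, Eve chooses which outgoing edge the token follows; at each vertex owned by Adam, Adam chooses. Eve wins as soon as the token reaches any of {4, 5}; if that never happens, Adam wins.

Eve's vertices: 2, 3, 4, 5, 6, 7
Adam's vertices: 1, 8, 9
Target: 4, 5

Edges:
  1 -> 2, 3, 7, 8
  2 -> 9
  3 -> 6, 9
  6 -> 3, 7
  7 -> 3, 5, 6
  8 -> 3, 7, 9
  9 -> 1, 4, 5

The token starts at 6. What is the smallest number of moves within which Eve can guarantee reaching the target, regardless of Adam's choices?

A0 = {4, 5}
A1: add {7} — 7 (Eve) has 7→5.
A2: add {6} — 6 (Eve) has 6→7.
6 enters the attractor at level 2, so Eve can force the target in 2 moves from there.

2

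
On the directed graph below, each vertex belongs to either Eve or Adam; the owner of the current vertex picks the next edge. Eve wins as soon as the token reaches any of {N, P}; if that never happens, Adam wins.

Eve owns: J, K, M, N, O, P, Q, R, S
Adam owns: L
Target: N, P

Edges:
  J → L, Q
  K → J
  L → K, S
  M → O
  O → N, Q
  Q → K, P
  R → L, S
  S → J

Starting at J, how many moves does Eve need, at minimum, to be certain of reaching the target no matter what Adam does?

2

A0 = {N, P}
A1: add {O, Q} — O (Eve) has O→N; Q (Eve) has Q→P.
A2: add {J, M} — J (Eve) has J→Q; M (Eve) has M→O.
J enters the attractor at level 2, so Eve can force the target in 2 moves from there.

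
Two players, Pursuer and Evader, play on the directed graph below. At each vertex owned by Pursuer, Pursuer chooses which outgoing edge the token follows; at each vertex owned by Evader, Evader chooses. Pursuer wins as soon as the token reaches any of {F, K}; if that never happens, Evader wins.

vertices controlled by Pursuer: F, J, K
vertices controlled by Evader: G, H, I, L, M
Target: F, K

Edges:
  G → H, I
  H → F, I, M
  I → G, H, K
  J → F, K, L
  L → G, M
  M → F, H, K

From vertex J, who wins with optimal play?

A0 = {F, K}
A1: add {J} — J (Pursuer) has J→F.
A2 = A1; e.g. G (Evader) can still go to H. Fixed point.
J ∈ A1, so Pursuer can force the target.

Pursuer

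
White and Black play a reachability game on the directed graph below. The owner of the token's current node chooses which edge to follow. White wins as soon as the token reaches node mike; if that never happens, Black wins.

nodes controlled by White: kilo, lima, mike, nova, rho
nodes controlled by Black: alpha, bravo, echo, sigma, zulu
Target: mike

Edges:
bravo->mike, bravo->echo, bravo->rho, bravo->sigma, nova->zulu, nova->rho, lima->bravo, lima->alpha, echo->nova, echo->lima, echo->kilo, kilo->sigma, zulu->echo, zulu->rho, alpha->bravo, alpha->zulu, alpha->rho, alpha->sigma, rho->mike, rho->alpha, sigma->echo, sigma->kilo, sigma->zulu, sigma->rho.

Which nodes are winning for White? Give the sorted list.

A0 = {mike}
A1: add {rho} — rho (White) has rho→mike.
A2: add {nova} — nova (White) has nova→rho.
A3 = A2; e.g. bravo (Black) can still go to echo. Fixed point.
White's winning region = {mike, nova, rho}.

mike, nova, rho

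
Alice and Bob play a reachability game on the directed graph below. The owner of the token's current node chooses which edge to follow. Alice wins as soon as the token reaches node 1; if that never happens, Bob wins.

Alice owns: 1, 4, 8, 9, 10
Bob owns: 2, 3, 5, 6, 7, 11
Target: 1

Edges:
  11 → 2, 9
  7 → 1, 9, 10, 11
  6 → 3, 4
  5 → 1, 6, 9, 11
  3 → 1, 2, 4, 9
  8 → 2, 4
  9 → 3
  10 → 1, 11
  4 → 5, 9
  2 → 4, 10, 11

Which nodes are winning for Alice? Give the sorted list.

A0 = {1}
A1: add {10} — 10 (Alice) has 10→1.
A2 = A1; e.g. 2 (Bob) can still go to 4. Fixed point.
Alice's winning region = {1, 10}.

1, 10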